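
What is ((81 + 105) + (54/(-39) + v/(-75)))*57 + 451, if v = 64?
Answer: 3550767/325 ≈ 10925.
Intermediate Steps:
((81 + 105) + (54/(-39) + v/(-75)))*57 + 451 = ((81 + 105) + (54/(-39) + 64/(-75)))*57 + 451 = (186 + (54*(-1/39) + 64*(-1/75)))*57 + 451 = (186 + (-18/13 - 64/75))*57 + 451 = (186 - 2182/975)*57 + 451 = (179168/975)*57 + 451 = 3404192/325 + 451 = 3550767/325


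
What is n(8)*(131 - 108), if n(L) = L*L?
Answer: 1472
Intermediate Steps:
n(L) = L**2
n(8)*(131 - 108) = 8**2*(131 - 108) = 64*23 = 1472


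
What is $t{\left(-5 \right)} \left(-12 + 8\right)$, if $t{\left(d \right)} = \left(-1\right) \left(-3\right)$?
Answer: $-12$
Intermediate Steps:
$t{\left(d \right)} = 3$
$t{\left(-5 \right)} \left(-12 + 8\right) = 3 \left(-12 + 8\right) = 3 \left(-4\right) = -12$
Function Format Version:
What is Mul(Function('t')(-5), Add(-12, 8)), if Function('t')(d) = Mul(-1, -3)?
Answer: -12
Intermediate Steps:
Function('t')(d) = 3
Mul(Function('t')(-5), Add(-12, 8)) = Mul(3, Add(-12, 8)) = Mul(3, -4) = -12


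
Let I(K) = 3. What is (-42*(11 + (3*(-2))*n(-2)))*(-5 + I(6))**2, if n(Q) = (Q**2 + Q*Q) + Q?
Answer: 4200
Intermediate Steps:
n(Q) = Q + 2*Q**2 (n(Q) = (Q**2 + Q**2) + Q = 2*Q**2 + Q = Q + 2*Q**2)
(-42*(11 + (3*(-2))*n(-2)))*(-5 + I(6))**2 = (-42*(11 + (3*(-2))*(-2*(1 + 2*(-2)))))*(-5 + 3)**2 = -42*(11 - (-12)*(1 - 4))*(-2)**2 = -42*(11 - (-12)*(-3))*4 = -42*(11 - 6*6)*4 = -42*(11 - 36)*4 = -42*(-25)*4 = 1050*4 = 4200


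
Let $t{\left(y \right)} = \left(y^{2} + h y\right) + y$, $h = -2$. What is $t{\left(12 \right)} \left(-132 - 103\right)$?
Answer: $-31020$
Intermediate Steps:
$t{\left(y \right)} = y^{2} - y$ ($t{\left(y \right)} = \left(y^{2} - 2 y\right) + y = y^{2} - y$)
$t{\left(12 \right)} \left(-132 - 103\right) = 12 \left(-1 + 12\right) \left(-132 - 103\right) = 12 \cdot 11 \left(-235\right) = 132 \left(-235\right) = -31020$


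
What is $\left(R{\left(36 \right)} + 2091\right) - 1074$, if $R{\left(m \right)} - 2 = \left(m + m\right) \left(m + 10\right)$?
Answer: $4331$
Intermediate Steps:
$R{\left(m \right)} = 2 + 2 m \left(10 + m\right)$ ($R{\left(m \right)} = 2 + \left(m + m\right) \left(m + 10\right) = 2 + 2 m \left(10 + m\right)$)
$\left(R{\left(36 \right)} + 2091\right) - 1074 = \left(\left(2 + 2 \cdot 36^{2} + 20 \cdot 36\right) + 2091\right) - 1074 = \left(\left(2 + 2 \cdot 1296 + 720\right) + 2091\right) - 1074 = \left(\left(2 + 2592 + 720\right) + 2091\right) - 1074 = \left(3314 + 2091\right) - 1074 = 5405 - 1074 = 4331$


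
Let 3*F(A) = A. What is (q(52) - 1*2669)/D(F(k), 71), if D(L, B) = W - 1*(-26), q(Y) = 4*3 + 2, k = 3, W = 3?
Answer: -2655/29 ≈ -91.552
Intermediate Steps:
q(Y) = 14 (q(Y) = 12 + 2 = 14)
F(A) = A/3
D(L, B) = 29 (D(L, B) = 3 - 1*(-26) = 3 + 26 = 29)
(q(52) - 1*2669)/D(F(k), 71) = (14 - 1*2669)/29 = (14 - 2669)*(1/29) = -2655*1/29 = -2655/29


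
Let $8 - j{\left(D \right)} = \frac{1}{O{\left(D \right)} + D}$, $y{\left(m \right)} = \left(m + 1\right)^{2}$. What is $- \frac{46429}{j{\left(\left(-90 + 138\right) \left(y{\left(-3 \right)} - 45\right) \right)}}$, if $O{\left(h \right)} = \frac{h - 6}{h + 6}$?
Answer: $- \frac{29863457803}{5145983} \approx -5803.3$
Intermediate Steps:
$y{\left(m \right)} = \left(1 + m\right)^{2}$
$O{\left(h \right)} = \frac{-6 + h}{6 + h}$
$j{\left(D \right)} = 8 - \frac{1}{D + \frac{-6 + D}{6 + D}}$ ($j{\left(D \right)} = 8 - \frac{1}{\frac{-6 + D}{6 + D} + D} = 8 - \frac{1}{D + \frac{-6 + D}{6 + D}}$)
$- \frac{46429}{j{\left(\left(-90 + 138\right) \left(y{\left(-3 \right)} - 45\right) \right)}} = - \frac{46429}{\frac{1}{-6 + \left(\left(-90 + 138\right) \left(\left(1 - 3\right)^{2} - 45\right)\right)^{2} + 7 \left(-90 + 138\right) \left(\left(1 - 3\right)^{2} - 45\right)} \left(-54 + 8 \left(\left(-90 + 138\right) \left(\left(1 - 3\right)^{2} - 45\right)\right)^{2} + 55 \left(-90 + 138\right) \left(\left(1 - 3\right)^{2} - 45\right)\right)} = - \frac{46429}{\frac{1}{-6 + \left(48 \left(\left(-2\right)^{2} - 45\right)\right)^{2} + 7 \cdot 48 \left(\left(-2\right)^{2} - 45\right)} \left(-54 + 8 \left(48 \left(\left(-2\right)^{2} - 45\right)\right)^{2} + 55 \cdot 48 \left(\left(-2\right)^{2} - 45\right)\right)} = - \frac{46429}{\frac{1}{-6 + \left(48 \left(4 - 45\right)\right)^{2} + 7 \cdot 48 \left(4 - 45\right)} \left(-54 + 8 \left(48 \left(4 - 45\right)\right)^{2} + 55 \cdot 48 \left(4 - 45\right)\right)} = - \frac{46429}{\frac{1}{-6 + \left(48 \left(-41\right)\right)^{2} + 7 \cdot 48 \left(-41\right)} \left(-54 + 8 \left(48 \left(-41\right)\right)^{2} + 55 \cdot 48 \left(-41\right)\right)} = - \frac{46429}{\frac{1}{-6 + \left(-1968\right)^{2} + 7 \left(-1968\right)} \left(-54 + 8 \left(-1968\right)^{2} + 55 \left(-1968\right)\right)} = - \frac{46429}{\frac{1}{-6 + 3873024 - 13776} \left(-54 + 8 \cdot 3873024 - 108240\right)} = - \frac{46429}{\frac{1}{3859242} \left(-54 + 30984192 - 108240\right)} = - \frac{46429}{\frac{1}{3859242} \cdot 30875898} = - \frac{46429}{\frac{5145983}{643207}} = \left(-46429\right) \frac{643207}{5145983} = - \frac{29863457803}{5145983}$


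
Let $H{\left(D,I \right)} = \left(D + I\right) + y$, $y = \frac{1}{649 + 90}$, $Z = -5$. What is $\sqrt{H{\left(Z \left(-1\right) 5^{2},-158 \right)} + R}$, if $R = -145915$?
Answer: $\frac{i \sqrt{79705266969}}{739} \approx 382.03 i$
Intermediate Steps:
$y = \frac{1}{739} \approx 0.0013532$
$H{\left(D,I \right)} = \frac{1}{739} + D + I$ ($H{\left(D,I \right)} = \left(D + I\right) + \frac{1}{739} = \frac{1}{739} + D + I$)
$\sqrt{H{\left(Z \left(-1\right) 5^{2},-158 \right)} + R} = \sqrt{\left(\frac{1}{739} + \left(-5\right) \left(-1\right) 5^{2} - 158\right) - 145915} = \sqrt{\left(\frac{1}{739} + 5 \cdot 25 - 158\right) - 145915} = \sqrt{\left(\frac{1}{739} + 125 - 158\right) - 145915} = \sqrt{- \frac{24386}{739} - 145915} = \sqrt{- \frac{107855571}{739}} = \frac{i \sqrt{79705266969}}{739}$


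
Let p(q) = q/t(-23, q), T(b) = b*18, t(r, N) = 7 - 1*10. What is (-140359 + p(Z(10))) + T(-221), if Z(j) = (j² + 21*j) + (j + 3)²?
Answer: -433490/3 ≈ -1.4450e+5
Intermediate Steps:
t(r, N) = -3 (t(r, N) = 7 - 10 = -3)
T(b) = 18*b
Z(j) = j² + (3 + j)² + 21*j (Z(j) = (j² + 21*j) + (3 + j)² = j² + (3 + j)² + 21*j)
p(q) = -q/3 (p(q) = q/(-3) = q*(-⅓) = -q/3)
(-140359 + p(Z(10))) + T(-221) = (-140359 - (9 + 2*10² + 27*10)/3) + 18*(-221) = (-140359 - (9 + 2*100 + 270)/3) - 3978 = (-140359 - (9 + 200 + 270)/3) - 3978 = (-140359 - ⅓*479) - 3978 = (-140359 - 479/3) - 3978 = -421556/3 - 3978 = -433490/3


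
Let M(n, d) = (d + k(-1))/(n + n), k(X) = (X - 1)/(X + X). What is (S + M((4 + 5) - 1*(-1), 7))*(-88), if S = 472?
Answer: -207856/5 ≈ -41571.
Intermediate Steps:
k(X) = (-1 + X)/(2*X) (k(X) = (-1 + X)/((2*X)) = (-1 + X)*(1/(2*X)) = (-1 + X)/(2*X))
M(n, d) = (1 + d)/(2*n) (M(n, d) = (d + (½)*(-1 - 1)/(-1))/(n + n) = (d + (½)*(-1)*(-2))/((2*n)) = (d + 1)*(1/(2*n)) = (1 + d)*(1/(2*n)) = (1 + d)/(2*n))
(S + M((4 + 5) - 1*(-1), 7))*(-88) = (472 + (1 + 7)/(2*((4 + 5) - 1*(-1))))*(-88) = (472 + (½)*8/(9 + 1))*(-88) = (472 + (½)*8/10)*(-88) = (472 + (½)*(⅒)*8)*(-88) = (472 + ⅖)*(-88) = (2362/5)*(-88) = -207856/5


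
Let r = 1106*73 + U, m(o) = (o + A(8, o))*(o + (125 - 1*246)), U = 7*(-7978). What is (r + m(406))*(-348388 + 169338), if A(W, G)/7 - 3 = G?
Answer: -171271530850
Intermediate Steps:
A(W, G) = 21 + 7*G
U = -55846
m(o) = (-121 + o)*(21 + 8*o) (m(o) = (o + (21 + 7*o))*(o + (125 - 1*246)) = (21 + 8*o)*(o + (125 - 246)) = (21 + 8*o)*(o - 121) = (21 + 8*o)*(-121 + o) = (-121 + o)*(21 + 8*o))
r = 24892 (r = 1106*73 - 55846 = 80738 - 55846 = 24892)
(r + m(406))*(-348388 + 169338) = (24892 + (-2541 - 947*406 + 8*406²))*(-348388 + 169338) = (24892 + (-2541 - 384482 + 8*164836))*(-179050) = (24892 + (-2541 - 384482 + 1318688))*(-179050) = (24892 + 931665)*(-179050) = 956557*(-179050) = -171271530850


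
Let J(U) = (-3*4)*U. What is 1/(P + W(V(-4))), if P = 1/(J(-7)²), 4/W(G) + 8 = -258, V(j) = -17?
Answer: -134064/1997 ≈ -67.133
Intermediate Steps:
J(U) = -12*U
W(G) = -2/133 (W(G) = 4/(-8 - 258) = 4/(-266) = 4*(-1/266) = -2/133)
P = 1/7056 (P = 1/((-12*(-7))²) = 1/(84²) = 1/7056 ≈ 0.00014172)
1/(P + W(V(-4))) = 1/(1/7056 - 2/133) = 1/(-1997/134064) = -134064/1997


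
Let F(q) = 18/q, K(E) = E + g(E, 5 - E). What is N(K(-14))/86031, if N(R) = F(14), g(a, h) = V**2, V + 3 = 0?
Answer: 1/66913 ≈ 1.4945e-5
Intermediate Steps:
V = -3 (V = -3 + 0 = -3)
g(a, h) = 9 (g(a, h) = (-3)**2 = 9)
K(E) = 9 + E (K(E) = E + 9 = 9 + E)
N(R) = 9/7 (N(R) = 18/14 = 18*(1/14) = 9/7)
N(K(-14))/86031 = (9/7)/86031 = (9/7)*(1/86031) = 1/66913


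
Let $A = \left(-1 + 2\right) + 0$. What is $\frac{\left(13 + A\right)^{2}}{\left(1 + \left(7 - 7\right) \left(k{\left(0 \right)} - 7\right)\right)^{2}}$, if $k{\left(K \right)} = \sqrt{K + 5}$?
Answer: $196$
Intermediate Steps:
$k{\left(K \right)} = \sqrt{5 + K}$
$A = 1$ ($A = 1 + 0 = 1$)
$\frac{\left(13 + A\right)^{2}}{\left(1 + \left(7 - 7\right) \left(k{\left(0 \right)} - 7\right)\right)^{2}} = \frac{\left(13 + 1\right)^{2}}{\left(1 + \left(7 - 7\right) \left(\sqrt{5 + 0} - 7\right)\right)^{2}} = \frac{14^{2}}{\left(1 + 0 \left(\sqrt{5} - 7\right)\right)^{2}} = \frac{196}{\left(1 + 0 \left(-7 + \sqrt{5}\right)\right)^{2}} = \frac{196}{\left(1 + 0\right)^{2}} = \frac{196}{1^{2}} = \frac{196}{1} = 196 \cdot 1 = 196$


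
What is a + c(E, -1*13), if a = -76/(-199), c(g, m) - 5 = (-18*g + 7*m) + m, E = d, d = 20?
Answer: -91265/199 ≈ -458.62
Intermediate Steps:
E = 20
c(g, m) = 5 - 18*g + 8*m (c(g, m) = 5 + ((-18*g + 7*m) + m) = 5 + (-18*g + 8*m) = 5 - 18*g + 8*m)
a = 76/199 (a = -76*(-1/199) = 76/199 ≈ 0.38191)
a + c(E, -1*13) = 76/199 + (5 - 18*20 + 8*(-1*13)) = 76/199 + (5 - 360 + 8*(-13)) = 76/199 + (5 - 360 - 104) = 76/199 - 459 = -91265/199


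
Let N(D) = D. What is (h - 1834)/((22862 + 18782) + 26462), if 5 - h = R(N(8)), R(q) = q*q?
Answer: -631/22702 ≈ -0.027795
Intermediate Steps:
R(q) = q**2
h = -59 (h = 5 - 1*8**2 = 5 - 1*64 = 5 - 64 = -59)
(h - 1834)/((22862 + 18782) + 26462) = (-59 - 1834)/((22862 + 18782) + 26462) = -1893/(41644 + 26462) = -1893/68106 = -1893*1/68106 = -631/22702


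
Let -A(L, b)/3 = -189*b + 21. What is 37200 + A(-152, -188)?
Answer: -69459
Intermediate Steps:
A(L, b) = -63 + 567*b (A(L, b) = -3*(-189*b + 21) = -3*(21 - 189*b) = -63 + 567*b)
37200 + A(-152, -188) = 37200 + (-63 + 567*(-188)) = 37200 + (-63 - 106596) = 37200 - 106659 = -69459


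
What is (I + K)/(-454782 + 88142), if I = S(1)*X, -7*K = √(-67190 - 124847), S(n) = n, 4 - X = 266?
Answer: 131/183320 + I*√192037/2566480 ≈ 0.0007146 + 0.00017075*I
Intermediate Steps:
X = -262 (X = 4 - 1*266 = 4 - 266 = -262)
K = -I*√192037/7 (K = -√(-67190 - 124847)/7 = -I*√192037/7 ≈ -62.603*I)
I = -262 (I = 1*(-262) = -262)
(I + K)/(-454782 + 88142) = (-262 - I*√192037/7)/(-454782 + 88142) = (-262 - I*√192037/7)/(-366640) = (-262 - I*√192037/7)*(-1/366640) = 131/183320 + I*√192037/2566480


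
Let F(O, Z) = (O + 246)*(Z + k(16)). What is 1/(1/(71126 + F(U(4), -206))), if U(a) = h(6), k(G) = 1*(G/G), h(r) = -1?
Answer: 20901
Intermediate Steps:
k(G) = 1 (k(G) = 1*1 = 1)
U(a) = -1
F(O, Z) = (1 + Z)*(246 + O) (F(O, Z) = (O + 246)*(Z + 1) = (246 + O)*(1 + Z) = (1 + Z)*(246 + O))
1/(1/(71126 + F(U(4), -206))) = 1/(1/(71126 + (246 - 1 + 246*(-206) - 1*(-206)))) = 1/(1/(71126 + (246 - 1 - 50676 + 206))) = 1/(1/(71126 - 50225)) = 1/(1/20901) = 20901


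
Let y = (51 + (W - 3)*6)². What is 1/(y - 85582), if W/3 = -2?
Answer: -1/85573 ≈ -1.1686e-5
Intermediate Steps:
W = -6 (W = 3*(-2) = -6)
y = 9 (y = (51 + (-6 - 3)*6)² = (51 - 9*6)² = (51 - 54)² = (-3)² = 9)
1/(y - 85582) = 1/(9 - 85582) = 1/(-85573) = -1/85573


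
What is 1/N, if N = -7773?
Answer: -1/7773 ≈ -0.00012865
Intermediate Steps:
1/N = 1/(-7773) = -1/7773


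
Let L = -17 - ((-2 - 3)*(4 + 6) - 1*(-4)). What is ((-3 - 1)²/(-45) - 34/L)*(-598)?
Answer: 1192412/1305 ≈ 913.73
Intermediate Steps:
L = 29 (L = -17 - (-5*10 + 4) = -17 - (-50 + 4) = -17 - 1*(-46) = -17 + 46 = 29)
((-3 - 1)²/(-45) - 34/L)*(-598) = ((-3 - 1)²/(-45) - 34/29)*(-598) = ((-4)²*(-1/45) - 34*1/29)*(-598) = (16*(-1/45) - 34/29)*(-598) = (-16/45 - 34/29)*(-598) = -1994/1305*(-598) = 1192412/1305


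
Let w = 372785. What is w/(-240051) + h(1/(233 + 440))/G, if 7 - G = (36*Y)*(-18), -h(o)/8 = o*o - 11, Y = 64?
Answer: -999137079615713/644264030997363 ≈ -1.5508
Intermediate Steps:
h(o) = 88 - 8*o**2 (h(o) = -8*(o*o - 11) = -8*(o**2 - 11) = -8*(-11 + o**2) = 88 - 8*o**2)
G = 41479 (G = 7 - 36*64*(-18) = 7 - 2304*(-18) = 7 - 1*(-41472) = 7 + 41472 = 41479)
w/(-240051) + h(1/(233 + 440))/G = 372785/(-240051) + (88 - 8/(233 + 440)**2)/41479 = 372785*(-1/240051) + (88 - 8*(1/673)**2)*(1/41479) = -53255/34293 + (88 - 8*(1/673)**2)*(1/41479) = -53255/34293 + (88 - 8*1/452929)*(1/41479) = -53255/34293 + (88 - 8/452929)*(1/41479) = -53255/34293 + (39857744/452929)*(1/41479) = -53255/34293 + 39857744/18787041991 = -999137079615713/644264030997363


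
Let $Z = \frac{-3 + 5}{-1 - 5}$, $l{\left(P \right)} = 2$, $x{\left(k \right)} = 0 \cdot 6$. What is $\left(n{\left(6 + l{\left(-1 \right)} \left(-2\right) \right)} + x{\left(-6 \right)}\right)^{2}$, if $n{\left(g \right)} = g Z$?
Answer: $\frac{4}{9} \approx 0.44444$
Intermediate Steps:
$x{\left(k \right)} = 0$
$Z = - \frac{1}{3}$ ($Z = \frac{2}{-6} = 2 \left(- \frac{1}{6}\right) = - \frac{1}{3} \approx -0.33333$)
$n{\left(g \right)} = - \frac{g}{3}$ ($n{\left(g \right)} = g \left(- \frac{1}{3}\right) = - \frac{g}{3}$)
$\left(n{\left(6 + l{\left(-1 \right)} \left(-2\right) \right)} + x{\left(-6 \right)}\right)^{2} = \left(- \frac{6 + 2 \left(-2\right)}{3} + 0\right)^{2} = \left(- \frac{6 - 4}{3} + 0\right)^{2} = \left(\left(- \frac{1}{3}\right) 2 + 0\right)^{2} = \left(- \frac{2}{3} + 0\right)^{2} = \left(- \frac{2}{3}\right)^{2} = \frac{4}{9}$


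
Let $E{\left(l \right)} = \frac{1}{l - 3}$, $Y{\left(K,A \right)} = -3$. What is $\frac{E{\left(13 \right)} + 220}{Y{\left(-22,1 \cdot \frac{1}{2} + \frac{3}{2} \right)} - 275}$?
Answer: $- \frac{2201}{2780} \approx -0.79173$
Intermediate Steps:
$E{\left(l \right)} = \frac{1}{-3 + l}$
$\frac{E{\left(13 \right)} + 220}{Y{\left(-22,1 \cdot \frac{1}{2} + \frac{3}{2} \right)} - 275} = \frac{\frac{1}{-3 + 13} + 220}{-3 - 275} = \frac{\frac{1}{10} + 220}{-278} = \left(\frac{1}{10} + 220\right) \left(- \frac{1}{278}\right) = \frac{2201}{10} \left(- \frac{1}{278}\right) = - \frac{2201}{2780}$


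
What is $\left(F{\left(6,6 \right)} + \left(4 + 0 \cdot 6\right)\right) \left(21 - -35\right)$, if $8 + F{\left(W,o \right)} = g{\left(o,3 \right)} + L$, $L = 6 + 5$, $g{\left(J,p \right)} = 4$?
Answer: $616$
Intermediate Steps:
$L = 11$
$F{\left(W,o \right)} = 7$ ($F{\left(W,o \right)} = -8 + \left(4 + 11\right) = -8 + 15 = 7$)
$\left(F{\left(6,6 \right)} + \left(4 + 0 \cdot 6\right)\right) \left(21 - -35\right) = \left(7 + \left(4 + 0 \cdot 6\right)\right) \left(21 - -35\right) = \left(7 + \left(4 + 0\right)\right) \left(21 + 35\right) = \left(7 + 4\right) 56 = 11 \cdot 56 = 616$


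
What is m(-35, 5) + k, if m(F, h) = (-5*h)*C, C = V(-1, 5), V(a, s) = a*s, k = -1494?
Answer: -1369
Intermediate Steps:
C = -5 (C = -1*5 = -5)
m(F, h) = 25*h (m(F, h) = -5*h*(-5) = 25*h)
m(-35, 5) + k = 25*5 - 1494 = 125 - 1494 = -1369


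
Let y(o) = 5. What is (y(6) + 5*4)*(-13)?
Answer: -325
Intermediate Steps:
(y(6) + 5*4)*(-13) = (5 + 5*4)*(-13) = (5 + 20)*(-13) = 25*(-13) = -325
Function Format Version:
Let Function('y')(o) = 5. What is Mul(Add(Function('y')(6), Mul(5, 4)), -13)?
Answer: -325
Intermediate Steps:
Mul(Add(Function('y')(6), Mul(5, 4)), -13) = Mul(Add(5, Mul(5, 4)), -13) = Mul(Add(5, 20), -13) = Mul(25, -13) = -325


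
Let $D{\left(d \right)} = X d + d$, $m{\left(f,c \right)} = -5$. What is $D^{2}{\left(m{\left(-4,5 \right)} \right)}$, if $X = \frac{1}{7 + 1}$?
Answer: $\frac{2025}{64} \approx 31.641$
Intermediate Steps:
$X = \frac{1}{8} \approx 0.125$
$D{\left(d \right)} = \frac{9 d}{8}$ ($D{\left(d \right)} = \frac{d}{8} + d = \frac{9 d}{8}$)
$D^{2}{\left(m{\left(-4,5 \right)} \right)} = \left(\frac{9}{8} \left(-5\right)\right)^{2} = \left(- \frac{45}{8}\right)^{2} = \frac{2025}{64}$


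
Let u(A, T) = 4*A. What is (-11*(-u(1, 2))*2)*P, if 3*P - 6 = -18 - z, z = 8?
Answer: -1760/3 ≈ -586.67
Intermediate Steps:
P = -20/3 (P = 2 + (-18 - 1*8)/3 = 2 + (-18 - 8)/3 = 2 + (⅓)*(-26) = 2 - 26/3 = -20/3 ≈ -6.6667)
(-11*(-u(1, 2))*2)*P = -11*(-4)*2*(-20/3) = -11*(-1*4)*2*(-20/3) = -(-44)*2*(-20/3) = -11*(-8)*(-20/3) = 88*(-20/3) = -1760/3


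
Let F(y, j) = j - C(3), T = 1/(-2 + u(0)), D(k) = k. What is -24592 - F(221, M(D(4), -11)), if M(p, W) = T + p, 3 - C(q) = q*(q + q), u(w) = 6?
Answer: -98445/4 ≈ -24611.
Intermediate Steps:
C(q) = 3 - 2*q² (C(q) = 3 - q*(q + q) = 3 - q*2*q = 3 - 2*q²)
T = ¼ (T = 1/(-2 + 6) = 1/4 = ¼ ≈ 0.25000)
M(p, W) = ¼ + p
F(y, j) = 15 + j (F(y, j) = j - (3 - 2*3²) = j - (3 - 2*9) = j - (3 - 18) = j - 1*(-15) = j + 15 = 15 + j)
-24592 - F(221, M(D(4), -11)) = -24592 - (15 + (¼ + 4)) = -24592 - (15 + 17/4) = -24592 - 1*77/4 = -24592 - 77/4 = -98445/4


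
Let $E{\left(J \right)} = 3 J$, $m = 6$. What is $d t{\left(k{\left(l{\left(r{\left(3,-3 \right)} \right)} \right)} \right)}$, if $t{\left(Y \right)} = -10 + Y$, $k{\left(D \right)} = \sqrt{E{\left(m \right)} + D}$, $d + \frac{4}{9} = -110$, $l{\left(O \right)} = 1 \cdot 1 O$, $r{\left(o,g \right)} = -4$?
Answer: $\frac{9940}{9} - \frac{994 \sqrt{14}}{9} \approx 691.2$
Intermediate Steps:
$l{\left(O \right)} = O$ ($l{\left(O \right)} = 1 O = O$)
$d = - \frac{994}{9}$ ($d = - \frac{4}{9} - 110 = - \frac{994}{9} \approx -110.44$)
$k{\left(D \right)} = \sqrt{18 + D}$ ($k{\left(D \right)} = \sqrt{3 \cdot 6 + D} = \sqrt{18 + D}$)
$d t{\left(k{\left(l{\left(r{\left(3,-3 \right)} \right)} \right)} \right)} = - \frac{994 \left(-10 + \sqrt{18 - 4}\right)}{9} = - \frac{994 \left(-10 + \sqrt{14}\right)}{9} = \frac{9940}{9} - \frac{994 \sqrt{14}}{9}$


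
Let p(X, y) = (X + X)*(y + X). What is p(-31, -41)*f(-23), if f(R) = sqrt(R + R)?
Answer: 4464*I*sqrt(46) ≈ 30276.0*I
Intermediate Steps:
f(R) = sqrt(2)*sqrt(R) (f(R) = sqrt(2*R) = sqrt(2)*sqrt(R))
p(X, y) = 2*X*(X + y) (p(X, y) = (2*X)*(X + y) = 2*X*(X + y))
p(-31, -41)*f(-23) = (2*(-31)*(-31 - 41))*(sqrt(2)*sqrt(-23)) = (2*(-31)*(-72))*(sqrt(2)*(I*sqrt(23))) = 4464*(I*sqrt(46)) = 4464*I*sqrt(46)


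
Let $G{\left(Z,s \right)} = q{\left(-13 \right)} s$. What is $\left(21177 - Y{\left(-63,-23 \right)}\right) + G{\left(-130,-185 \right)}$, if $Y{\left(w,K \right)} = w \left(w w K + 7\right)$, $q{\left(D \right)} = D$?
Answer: $-5727058$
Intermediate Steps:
$G{\left(Z,s \right)} = - 13 s$
$Y{\left(w,K \right)} = w \left(7 + K w^{2}\right)$ ($Y{\left(w,K \right)} = w \left(w^{2} K + 7\right) = w \left(K w^{2} + 7\right) = w \left(7 + K w^{2}\right)$)
$\left(21177 - Y{\left(-63,-23 \right)}\right) + G{\left(-130,-185 \right)} = \left(21177 - - 63 \left(7 - 23 \left(-63\right)^{2}\right)\right) - -2405 = \left(21177 - - 63 \left(7 - 91287\right)\right) + 2405 = \left(21177 - \left(-63\right) \left(-91280\right)\right) + 2405 = \left(21177 - 5750640\right) + 2405 = -5729463 + 2405 = -5727058$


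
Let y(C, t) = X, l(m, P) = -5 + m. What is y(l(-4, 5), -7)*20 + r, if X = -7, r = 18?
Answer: -122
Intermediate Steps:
y(C, t) = -7
y(l(-4, 5), -7)*20 + r = -7*20 + 18 = -140 + 18 = -122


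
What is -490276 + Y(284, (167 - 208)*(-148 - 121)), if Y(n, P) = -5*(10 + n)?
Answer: -491746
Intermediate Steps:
Y(n, P) = -50 - 5*n
-490276 + Y(284, (167 - 208)*(-148 - 121)) = -490276 + (-50 - 5*284) = -490276 + (-50 - 1420) = -490276 - 1470 = -491746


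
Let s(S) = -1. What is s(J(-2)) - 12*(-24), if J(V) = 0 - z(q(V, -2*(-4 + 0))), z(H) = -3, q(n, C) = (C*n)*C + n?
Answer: 287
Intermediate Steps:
q(n, C) = n + n*C² (q(n, C) = n*C² + n = n + n*C²)
J(V) = 3 (J(V) = 0 - 1*(-3) = 0 + 3 = 3)
s(J(-2)) - 12*(-24) = -1 - 12*(-24) = -1 + 288 = 287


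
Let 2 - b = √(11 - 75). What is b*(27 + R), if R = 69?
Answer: 192 - 768*I ≈ 192.0 - 768.0*I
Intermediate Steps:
b = 2 - 8*I (b = 2 - √(11 - 75) = 2 - √(-64) = 2 - 8*I ≈ 2.0 - 8.0*I)
b*(27 + R) = (2 - 8*I)*(27 + 69) = (2 - 8*I)*96 = 192 - 768*I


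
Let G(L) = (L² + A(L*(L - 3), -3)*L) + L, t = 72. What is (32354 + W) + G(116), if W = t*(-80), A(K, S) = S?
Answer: 39818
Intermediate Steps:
G(L) = L² - 2*L (G(L) = (L² - 3*L) + L = L² - 2*L)
W = -5760 (W = 72*(-80) = -5760)
(32354 + W) + G(116) = (32354 - 5760) + 116*(-2 + 116) = 26594 + 116*114 = 26594 + 13224 = 39818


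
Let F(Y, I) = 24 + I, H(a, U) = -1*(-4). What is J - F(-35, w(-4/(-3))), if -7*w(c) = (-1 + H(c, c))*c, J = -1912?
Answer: -13548/7 ≈ -1935.4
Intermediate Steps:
H(a, U) = 4
w(c) = -3*c/7 (w(c) = -(-1 + 4)*c/7 = -3*c/7)
J - F(-35, w(-4/(-3))) = -1912 - (24 - (-12)/(7*(-3))) = -1912 - (24 - (-12)*(-1)/(7*3)) = -1912 - (24 - 3/7*4/3) = -1912 - (24 - 4/7) = -1912 - 1*164/7 = -1912 - 164/7 = -13548/7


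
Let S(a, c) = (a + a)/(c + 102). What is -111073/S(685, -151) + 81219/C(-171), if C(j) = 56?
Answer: 208027171/38360 ≈ 5423.0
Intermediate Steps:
S(a, c) = 2*a/(102 + c) (S(a, c) = (2*a)/(102 + c) = 2*a/(102 + c))
-111073/S(685, -151) + 81219/C(-171) = -111073/(2*685/(102 - 151)) + 81219/56 = -111073/(2*685/(-49)) + 81219*(1/56) = -111073/(2*685*(-1/49)) + 81219/56 = -111073/(-1370/49) + 81219/56 = -111073*(-49/1370) + 81219/56 = 5442577/1370 + 81219/56 = 208027171/38360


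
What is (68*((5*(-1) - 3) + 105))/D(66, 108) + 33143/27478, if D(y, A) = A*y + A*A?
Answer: 4568569/2933901 ≈ 1.5572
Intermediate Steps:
D(y, A) = A² + A*y (D(y, A) = A*y + A² = A² + A*y)
(68*((5*(-1) - 3) + 105))/D(66, 108) + 33143/27478 = (68*((5*(-1) - 3) + 105))/((108*(108 + 66))) + 33143/27478 = (68*((-5 - 3) + 105))/((108*174)) + 33143*(1/27478) = (68*(-8 + 105))/18792 + 3013/2498 = (68*97)*(1/18792) + 3013/2498 = 6596*(1/18792) + 3013/2498 = 1649/4698 + 3013/2498 = 4568569/2933901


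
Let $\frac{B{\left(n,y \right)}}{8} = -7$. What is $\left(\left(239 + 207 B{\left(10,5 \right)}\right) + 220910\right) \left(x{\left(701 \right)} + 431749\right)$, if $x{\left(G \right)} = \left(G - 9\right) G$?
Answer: $192130449437$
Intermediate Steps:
$B{\left(n,y \right)} = -56$ ($B{\left(n,y \right)} = 8 \left(-7\right) = -56$)
$x{\left(G \right)} = G \left(-9 + G\right)$ ($x{\left(G \right)} = \left(-9 + G\right) G = G \left(-9 + G\right)$)
$\left(\left(239 + 207 B{\left(10,5 \right)}\right) + 220910\right) \left(x{\left(701 \right)} + 431749\right) = \left(\left(239 + 207 \left(-56\right)\right) + 220910\right) \left(701 \left(-9 + 701\right) + 431749\right) = \left(\left(239 - 11592\right) + 220910\right) \left(701 \cdot 692 + 431749\right) = \left(-11353 + 220910\right) \left(485092 + 431749\right) = 209557 \cdot 916841 = 192130449437$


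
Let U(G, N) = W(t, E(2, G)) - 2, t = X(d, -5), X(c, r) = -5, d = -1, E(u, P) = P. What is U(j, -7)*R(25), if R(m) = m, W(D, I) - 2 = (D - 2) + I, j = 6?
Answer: -25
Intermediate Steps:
t = -5
W(D, I) = D + I (W(D, I) = 2 + ((D - 2) + I) = 2 + ((-2 + D) + I) = 2 + (-2 + D + I) = D + I)
U(G, N) = -7 + G (U(G, N) = (-5 + G) - 2 = -7 + G)
U(j, -7)*R(25) = (-7 + 6)*25 = -1*25 = -25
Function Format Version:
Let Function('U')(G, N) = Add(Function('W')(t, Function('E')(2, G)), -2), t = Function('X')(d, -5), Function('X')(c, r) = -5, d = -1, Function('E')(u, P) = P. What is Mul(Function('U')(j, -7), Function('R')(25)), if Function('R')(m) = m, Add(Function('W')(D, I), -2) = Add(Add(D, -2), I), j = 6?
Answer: -25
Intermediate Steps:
t = -5
Function('W')(D, I) = Add(D, I) (Function('W')(D, I) = Add(2, Add(Add(D, -2), I)) = Add(2, Add(Add(-2, D), I)) = Add(2, Add(-2, D, I)) = Add(D, I))
Function('U')(G, N) = Add(-7, G) (Function('U')(G, N) = Add(Add(-5, G), -2) = Add(-7, G))
Mul(Function('U')(j, -7), Function('R')(25)) = Mul(Add(-7, 6), 25) = Mul(-1, 25) = -25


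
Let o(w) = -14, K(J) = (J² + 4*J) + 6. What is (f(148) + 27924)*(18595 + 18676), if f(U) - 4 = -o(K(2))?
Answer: 1041426282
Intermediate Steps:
K(J) = 6 + J² + 4*J
f(U) = 18 (f(U) = 4 - 1*(-14) = 4 + 14 = 18)
(f(148) + 27924)*(18595 + 18676) = (18 + 27924)*(18595 + 18676) = 27942*37271 = 1041426282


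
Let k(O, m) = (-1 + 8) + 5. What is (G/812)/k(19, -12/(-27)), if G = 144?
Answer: 3/203 ≈ 0.014778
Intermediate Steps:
k(O, m) = 12 (k(O, m) = 7 + 5 = 12)
(G/812)/k(19, -12/(-27)) = (144/812)/12 = (144*(1/812))*(1/12) = (36/203)*(1/12) = 3/203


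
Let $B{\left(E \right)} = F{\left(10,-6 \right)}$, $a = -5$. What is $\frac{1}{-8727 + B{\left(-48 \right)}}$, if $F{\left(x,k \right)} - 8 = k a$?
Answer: $- \frac{1}{8689} \approx -0.00011509$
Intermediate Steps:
$F{\left(x,k \right)} = 8 - 5 k$ ($F{\left(x,k \right)} = 8 + k \left(-5\right) = 8 - 5 k$)
$B{\left(E \right)} = 38$ ($B{\left(E \right)} = 8 - -30 = 8 + 30 = 38$)
$\frac{1}{-8727 + B{\left(-48 \right)}} = \frac{1}{-8727 + 38} = \frac{1}{-8689} = - \frac{1}{8689}$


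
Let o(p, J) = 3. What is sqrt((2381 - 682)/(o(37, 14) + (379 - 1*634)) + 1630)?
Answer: sqrt(2863427)/42 ≈ 40.290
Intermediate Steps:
sqrt((2381 - 682)/(o(37, 14) + (379 - 1*634)) + 1630) = sqrt((2381 - 682)/(3 + (379 - 1*634)) + 1630) = sqrt(1699/(3 + (379 - 634)) + 1630) = sqrt(1699/(3 - 255) + 1630) = sqrt(1699/(-252) + 1630) = sqrt(1699*(-1/252) + 1630) = sqrt(-1699/252 + 1630) = sqrt(409061/252) = sqrt(2863427)/42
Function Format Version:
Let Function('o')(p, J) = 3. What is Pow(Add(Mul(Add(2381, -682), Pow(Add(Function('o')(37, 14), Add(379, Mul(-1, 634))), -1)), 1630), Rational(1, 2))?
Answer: Mul(Rational(1, 42), Pow(2863427, Rational(1, 2))) ≈ 40.290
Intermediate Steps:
Pow(Add(Mul(Add(2381, -682), Pow(Add(Function('o')(37, 14), Add(379, Mul(-1, 634))), -1)), 1630), Rational(1, 2)) = Pow(Add(Mul(Add(2381, -682), Pow(Add(3, Add(379, Mul(-1, 634))), -1)), 1630), Rational(1, 2)) = Pow(Add(Mul(1699, Pow(Add(3, Add(379, -634)), -1)), 1630), Rational(1, 2)) = Pow(Add(Mul(1699, Pow(Add(3, -255), -1)), 1630), Rational(1, 2)) = Pow(Add(Mul(1699, Pow(-252, -1)), 1630), Rational(1, 2)) = Pow(Add(Mul(1699, Rational(-1, 252)), 1630), Rational(1, 2)) = Pow(Add(Rational(-1699, 252), 1630), Rational(1, 2)) = Pow(Rational(409061, 252), Rational(1, 2)) = Mul(Rational(1, 42), Pow(2863427, Rational(1, 2)))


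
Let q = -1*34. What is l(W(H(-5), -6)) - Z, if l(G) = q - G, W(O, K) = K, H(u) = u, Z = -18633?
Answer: 18605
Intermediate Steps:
q = -34
l(G) = -34 - G
l(W(H(-5), -6)) - Z = (-34 - 1*(-6)) - 1*(-18633) = (-34 + 6) + 18633 = -28 + 18633 = 18605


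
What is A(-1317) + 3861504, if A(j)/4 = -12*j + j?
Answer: 3919452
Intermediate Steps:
A(j) = -44*j (A(j) = 4*(-12*j + j) = 4*(-11*j) = -44*j)
A(-1317) + 3861504 = -44*(-1317) + 3861504 = 57948 + 3861504 = 3919452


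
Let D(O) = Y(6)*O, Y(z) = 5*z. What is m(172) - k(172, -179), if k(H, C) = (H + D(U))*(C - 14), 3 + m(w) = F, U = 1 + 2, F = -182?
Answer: 50381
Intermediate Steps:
U = 3
D(O) = 30*O (D(O) = (5*6)*O = 30*O)
m(w) = -185 (m(w) = -3 - 182 = -185)
k(H, C) = (-14 + C)*(90 + H) (k(H, C) = (H + 30*3)*(C - 14) = (H + 90)*(-14 + C) = (90 + H)*(-14 + C) = (-14 + C)*(90 + H))
m(172) - k(172, -179) = -185 - (-1260 - 14*172 + 90*(-179) - 179*172) = -185 - (-1260 - 2408 - 16110 - 30788) = -185 - 1*(-50566) = -185 + 50566 = 50381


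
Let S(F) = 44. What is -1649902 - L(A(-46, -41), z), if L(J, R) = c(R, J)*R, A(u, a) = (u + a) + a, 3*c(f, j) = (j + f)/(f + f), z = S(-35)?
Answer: -1649888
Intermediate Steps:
z = 44
c(f, j) = (f + j)/(6*f) (c(f, j) = ((j + f)/(f + f))/3 = ((f + j)/((2*f)))/3 = ((f + j)*(1/(2*f)))/3 = ((f + j)/(2*f))/3 = (f + j)/(6*f))
A(u, a) = u + 2*a (A(u, a) = (a + u) + a = u + 2*a)
L(J, R) = J/6 + R/6 (L(J, R) = ((R + J)/(6*R))*R = ((J + R)/(6*R))*R = J/6 + R/6)
-1649902 - L(A(-46, -41), z) = -1649902 - ((-46 + 2*(-41))/6 + (⅙)*44) = -1649902 - ((-46 - 82)/6 + 22/3) = -1649902 - ((⅙)*(-128) + 22/3) = -1649902 - (-64/3 + 22/3) = -1649902 - 1*(-14) = -1649902 + 14 = -1649888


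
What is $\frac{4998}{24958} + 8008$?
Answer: $\frac{99934331}{12479} \approx 8008.2$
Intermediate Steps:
$\frac{4998}{24958} + 8008 = 4998 \cdot \frac{1}{24958} + 8008 = \frac{2499}{12479} + 8008 = \frac{99934331}{12479}$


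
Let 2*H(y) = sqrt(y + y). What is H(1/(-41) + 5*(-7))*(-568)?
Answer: -568*I*sqrt(29438)/41 ≈ -2376.9*I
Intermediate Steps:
H(y) = sqrt(2)*sqrt(y)/2 (H(y) = sqrt(y + y)/2 = sqrt(2*y)/2 = (sqrt(2)*sqrt(y))/2 = sqrt(2)*sqrt(y)/2)
H(1/(-41) + 5*(-7))*(-568) = (sqrt(2)*sqrt(1/(-41) + 5*(-7))/2)*(-568) = (sqrt(2)*sqrt(-1/41 - 35)/2)*(-568) = (sqrt(2)*sqrt(-1436/41)/2)*(-568) = (sqrt(2)*(2*I*sqrt(14719)/41)/2)*(-568) = (I*sqrt(29438)/41)*(-568) = -568*I*sqrt(29438)/41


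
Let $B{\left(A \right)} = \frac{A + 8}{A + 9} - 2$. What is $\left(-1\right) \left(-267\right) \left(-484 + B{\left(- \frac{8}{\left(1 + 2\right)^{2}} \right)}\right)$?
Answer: $- \frac{9455538}{73} \approx -1.2953 \cdot 10^{5}$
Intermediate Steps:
$B{\left(A \right)} = -2 + \frac{8 + A}{9 + A}$ ($B{\left(A \right)} = \frac{8 + A}{9 + A} - 2 = -2 + \frac{8 + A}{9 + A}$)
$\left(-1\right) \left(-267\right) \left(-484 + B{\left(- \frac{8}{\left(1 + 2\right)^{2}} \right)}\right) = \left(-1\right) \left(-267\right) \left(-484 + \frac{-10 - - \frac{8}{\left(1 + 2\right)^{2}}}{9 - \frac{8}{\left(1 + 2\right)^{2}}}\right) = 267 \left(-484 + \frac{-10 - - \frac{8}{3^{2}}}{9 - \frac{8}{3^{2}}}\right) = 267 \left(-484 + \frac{-10 - - \frac{8}{9}}{9 - \frac{8}{9}}\right) = 267 \left(-484 + \frac{-10 + \frac{8}{9}}{\frac{73}{9}}\right) = 267 \left(-484 + \frac{9}{73} \left(- \frac{82}{9}\right)\right) = 267 \left(-484 - \frac{82}{73}\right) = 267 \left(- \frac{35414}{73}\right) = - \frac{9455538}{73}$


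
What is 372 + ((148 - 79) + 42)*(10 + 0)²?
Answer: 11472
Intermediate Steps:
372 + ((148 - 79) + 42)*(10 + 0)² = 372 + (69 + 42)*10² = 372 + 111*100 = 372 + 11100 = 11472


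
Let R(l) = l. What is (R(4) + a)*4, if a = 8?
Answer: 48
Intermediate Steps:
(R(4) + a)*4 = (4 + 8)*4 = 12*4 = 48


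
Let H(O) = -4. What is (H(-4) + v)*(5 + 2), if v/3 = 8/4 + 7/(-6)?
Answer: -21/2 ≈ -10.500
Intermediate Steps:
v = 5/2 (v = 3*(8/4 + 7/(-6)) = 3*(8*(¼) + 7*(-⅙)) = 3*(2 - 7/6) = 3*(⅚) = 5/2 ≈ 2.5000)
(H(-4) + v)*(5 + 2) = (-4 + 5/2)*(5 + 2) = -3/2*7 = -21/2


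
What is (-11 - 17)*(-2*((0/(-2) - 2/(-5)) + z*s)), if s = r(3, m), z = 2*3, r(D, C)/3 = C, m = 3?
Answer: 15232/5 ≈ 3046.4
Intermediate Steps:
r(D, C) = 3*C
z = 6
s = 9 (s = 3*3 = 9)
(-11 - 17)*(-2*((0/(-2) - 2/(-5)) + z*s)) = (-11 - 17)*(-2*((0/(-2) - 2/(-5)) + 6*9)) = -(-56)*((0*(-½) - 2*(-⅕)) + 54) = -(-56)*((0 + ⅖) + 54) = -(-56)*(⅖ + 54) = -(-56)*272/5 = -28*(-544/5) = 15232/5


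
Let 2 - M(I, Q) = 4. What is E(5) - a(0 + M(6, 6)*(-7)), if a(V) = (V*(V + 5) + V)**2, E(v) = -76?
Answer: -78476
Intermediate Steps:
M(I, Q) = -2 (M(I, Q) = 2 - 1*4 = 2 - 4 = -2)
a(V) = (V + V*(5 + V))**2 (a(V) = (V*(5 + V) + V)**2 = (V + V*(5 + V))**2)
E(5) - a(0 + M(6, 6)*(-7)) = -76 - (0 - 2*(-7))**2*(6 + (0 - 2*(-7)))**2 = -76 - (0 + 14)**2*(6 + (0 + 14))**2 = -76 - 14**2*(6 + 14)**2 = -76 - 196*20**2 = -76 - 196*400 = -76 - 1*78400 = -76 - 78400 = -78476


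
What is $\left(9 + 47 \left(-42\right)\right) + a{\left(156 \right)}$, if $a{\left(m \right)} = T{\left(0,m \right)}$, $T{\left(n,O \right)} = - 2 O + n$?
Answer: $-2277$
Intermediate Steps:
$T{\left(n,O \right)} = n - 2 O$
$a{\left(m \right)} = - 2 m$ ($a{\left(m \right)} = 0 - 2 m = - 2 m$)
$\left(9 + 47 \left(-42\right)\right) + a{\left(156 \right)} = \left(9 + 47 \left(-42\right)\right) - 312 = \left(9 - 1974\right) - 312 = -1965 - 312 = -2277$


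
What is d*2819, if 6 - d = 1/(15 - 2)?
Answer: 217063/13 ≈ 16697.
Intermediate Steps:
d = 77/13 (d = 6 - 1/(15 - 2) = 6 - 1/13 = 77/13 ≈ 5.9231)
d*2819 = (77/13)*2819 = 217063/13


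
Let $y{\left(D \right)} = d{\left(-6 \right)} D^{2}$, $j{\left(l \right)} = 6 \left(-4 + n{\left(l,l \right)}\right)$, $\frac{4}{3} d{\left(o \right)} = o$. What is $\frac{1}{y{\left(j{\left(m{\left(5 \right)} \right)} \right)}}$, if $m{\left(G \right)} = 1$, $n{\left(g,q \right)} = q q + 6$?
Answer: $- \frac{1}{1458} \approx -0.00068587$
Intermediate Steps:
$d{\left(o \right)} = \frac{3 o}{4}$
$n{\left(g,q \right)} = 6 + q^{2}$ ($n{\left(g,q \right)} = q^{2} + 6 = 6 + q^{2}$)
$j{\left(l \right)} = 12 + 6 l^{2}$ ($j{\left(l \right)} = 6 \left(-4 + \left(6 + l^{2}\right)\right) = 6 \left(2 + l^{2}\right) = 12 + 6 l^{2}$)
$y{\left(D \right)} = - \frac{9 D^{2}}{2}$ ($y{\left(D \right)} = \frac{3}{4} \left(-6\right) D^{2} = - \frac{9 D^{2}}{2}$)
$\frac{1}{y{\left(j{\left(m{\left(5 \right)} \right)} \right)}} = \frac{1}{\left(- \frac{9}{2}\right) \left(12 + 6 \cdot 1^{2}\right)^{2}} = \frac{1}{\left(- \frac{9}{2}\right) \left(12 + 6 \cdot 1\right)^{2}} = \frac{1}{\left(- \frac{9}{2}\right) \left(12 + 6\right)^{2}} = \frac{1}{\left(- \frac{9}{2}\right) 18^{2}} = \frac{1}{\left(- \frac{9}{2}\right) 324} = \frac{1}{-1458} = - \frac{1}{1458}$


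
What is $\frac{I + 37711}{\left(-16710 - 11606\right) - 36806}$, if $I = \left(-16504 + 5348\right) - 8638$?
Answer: $- \frac{17917}{65122} \approx -0.27513$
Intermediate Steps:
$I = -19794$ ($I = -11156 - 8638 = -19794$)
$\frac{I + 37711}{\left(-16710 - 11606\right) - 36806} = \frac{-19794 + 37711}{\left(-16710 - 11606\right) - 36806} = \frac{17917}{\left(-16710 - 11606\right) - 36806} = \frac{17917}{-28316 - 36806} = \frac{17917}{-65122} = 17917 \left(- \frac{1}{65122}\right) = - \frac{17917}{65122}$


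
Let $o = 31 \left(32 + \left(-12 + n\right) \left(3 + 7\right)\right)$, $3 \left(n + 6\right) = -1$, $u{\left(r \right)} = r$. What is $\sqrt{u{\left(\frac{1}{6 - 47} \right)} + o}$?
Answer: $\frac{i \sqrt{70975551}}{123} \approx 68.494 i$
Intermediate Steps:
$n = - \frac{19}{3}$ ($n = -6 + \frac{1}{3} \left(-1\right) = -6 - \frac{1}{3} = - \frac{19}{3} \approx -6.3333$)
$o = - \frac{14074}{3}$ ($o = 31 \left(32 + \left(-12 - \frac{19}{3}\right) \left(3 + 7\right)\right) = 31 \left(32 - \frac{550}{3}\right) = 31 \left(- \frac{454}{3}\right) = - \frac{14074}{3} \approx -4691.3$)
$\sqrt{u{\left(\frac{1}{6 - 47} \right)} + o} = \sqrt{\frac{1}{6 - 47} - \frac{14074}{3}} = \sqrt{\frac{1}{-41} - \frac{14074}{3}} = \sqrt{- \frac{1}{41} - \frac{14074}{3}} = \sqrt{- \frac{577037}{123}} = \frac{i \sqrt{70975551}}{123}$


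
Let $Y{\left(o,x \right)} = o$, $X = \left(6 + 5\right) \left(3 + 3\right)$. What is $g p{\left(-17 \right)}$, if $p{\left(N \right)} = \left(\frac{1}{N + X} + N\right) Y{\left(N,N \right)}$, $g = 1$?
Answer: $\frac{14144}{49} \approx 288.65$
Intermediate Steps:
$X = 66$ ($X = 11 \cdot 6 = 66$)
$p{\left(N \right)} = N \left(N + \frac{1}{66 + N}\right)$ ($p{\left(N \right)} = \left(\frac{1}{N + 66} + N\right) N = \left(\frac{1}{66 + N} + N\right) N = \left(N + \frac{1}{66 + N}\right) N = N \left(N + \frac{1}{66 + N}\right)$)
$g p{\left(-17 \right)} = 1 \left(- \frac{17 \left(1 + \left(-17\right)^{2} + 66 \left(-17\right)\right)}{66 - 17}\right) = 1 \left(- \frac{17 \left(1 + 289 - 1122\right)}{49}\right) = 1 \left(\left(-17\right) \frac{1}{49} \left(-832\right)\right) = 1 \cdot \frac{14144}{49} = \frac{14144}{49}$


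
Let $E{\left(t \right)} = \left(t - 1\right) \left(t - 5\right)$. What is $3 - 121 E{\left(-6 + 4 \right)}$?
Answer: $-2538$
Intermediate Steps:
$E{\left(t \right)} = \left(-1 + t\right) \left(-5 + t\right)$ ($E{\left(t \right)} = \left(-1 + t\right) \left(t - 5\right) = \left(-1 + t\right) \left(-5 + t\right)$)
$3 - 121 E{\left(-6 + 4 \right)} = 3 - 121 \left(5 + \left(-6 + 4\right)^{2} - 6 \left(-6 + 4\right)\right) = 3 - 121 \left(5 + \left(-2\right)^{2} - -12\right) = 3 - 121 \left(5 + 4 + 12\right) = 3 - 2541 = -2538$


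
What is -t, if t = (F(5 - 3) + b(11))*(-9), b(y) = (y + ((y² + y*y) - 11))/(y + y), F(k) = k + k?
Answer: 135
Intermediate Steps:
F(k) = 2*k
b(y) = (-11 + y + 2*y²)/(2*y) (b(y) = (y + ((y² + y²) - 11))/((2*y)) = (y + (2*y² - 11))*(1/(2*y)) = (y + (-11 + 2*y²))*(1/(2*y)) = (-11 + y + 2*y²)*(1/(2*y)) = (-11 + y + 2*y²)/(2*y))
t = -135 (t = (2*(5 - 3) + (½ + 11 - 11/2/11))*(-9) = (2*2 + (½ + 11 - 11/2*1/11))*(-9) = (4 + (½ + 11 - ½))*(-9) = (4 + 11)*(-9) = 15*(-9) = -135)
-t = -1*(-135) = 135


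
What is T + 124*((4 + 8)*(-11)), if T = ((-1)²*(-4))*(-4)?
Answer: -16352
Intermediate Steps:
T = 16 (T = (1*(-4))*(-4) = -4*(-4) = 16)
T + 124*((4 + 8)*(-11)) = 16 + 124*((4 + 8)*(-11)) = 16 + 124*(12*(-11)) = 16 + 124*(-132) = 16 - 16368 = -16352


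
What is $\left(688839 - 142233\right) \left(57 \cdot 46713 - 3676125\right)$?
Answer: $-553976435304$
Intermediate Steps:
$\left(688839 - 142233\right) \left(57 \cdot 46713 - 3676125\right) = 546606 \left(2662641 - 3676125\right) = 546606 \left(-1013484\right) = -553976435304$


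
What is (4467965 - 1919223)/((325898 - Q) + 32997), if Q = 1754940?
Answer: -364106/199435 ≈ -1.8257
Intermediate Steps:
(4467965 - 1919223)/((325898 - Q) + 32997) = (4467965 - 1919223)/((325898 - 1*1754940) + 32997) = 2548742/((325898 - 1754940) + 32997) = 2548742/(-1429042 + 32997) = 2548742/(-1396045) = 2548742*(-1/1396045) = -364106/199435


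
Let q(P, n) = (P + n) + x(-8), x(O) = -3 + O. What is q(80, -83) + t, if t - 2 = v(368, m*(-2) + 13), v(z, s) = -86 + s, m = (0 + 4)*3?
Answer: -109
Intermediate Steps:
m = 12 (m = 4*3 = 12)
t = -95 (t = 2 + (-86 + (12*(-2) + 13)) = 2 + (-86 + (-24 + 13)) = 2 + (-86 - 11) = 2 - 97 = -95)
q(P, n) = -11 + P + n (q(P, n) = (P + n) + (-3 - 8) = (P + n) - 11 = -11 + P + n)
q(80, -83) + t = (-11 + 80 - 83) - 95 = -14 - 95 = -109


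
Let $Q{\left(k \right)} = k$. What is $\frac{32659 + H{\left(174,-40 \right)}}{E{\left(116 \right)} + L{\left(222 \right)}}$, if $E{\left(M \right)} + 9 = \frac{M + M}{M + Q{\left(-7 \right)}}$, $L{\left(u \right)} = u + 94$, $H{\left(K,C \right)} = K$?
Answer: $\frac{3578797}{33695} \approx 106.21$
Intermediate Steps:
$L{\left(u \right)} = 94 + u$
$E{\left(M \right)} = -9 + \frac{2 M}{-7 + M}$ ($E{\left(M \right)} = -9 + \frac{M + M}{M - 7} = -9 + \frac{2 M}{-7 + M}$)
$\frac{32659 + H{\left(174,-40 \right)}}{E{\left(116 \right)} + L{\left(222 \right)}} = \frac{32659 + 174}{\frac{7 \left(9 - 116\right)}{-7 + 116} + \left(94 + 222\right)} = \frac{32833}{\frac{7 \left(9 - 116\right)}{109} + 316} = \frac{32833}{7 \cdot \frac{1}{109} \left(-107\right) + 316} = \frac{32833}{- \frac{749}{109} + 316} = \frac{32833}{\frac{33695}{109}} = 32833 \cdot \frac{109}{33695} = \frac{3578797}{33695}$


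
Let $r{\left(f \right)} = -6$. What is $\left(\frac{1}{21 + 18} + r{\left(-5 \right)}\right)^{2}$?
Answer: $\frac{54289}{1521} \approx 35.693$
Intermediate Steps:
$\left(\frac{1}{21 + 18} + r{\left(-5 \right)}\right)^{2} = \left(\frac{1}{21 + 18} - 6\right)^{2} = \left(\frac{1}{39} - 6\right)^{2} = \left(- \frac{233}{39}\right)^{2} = \frac{54289}{1521}$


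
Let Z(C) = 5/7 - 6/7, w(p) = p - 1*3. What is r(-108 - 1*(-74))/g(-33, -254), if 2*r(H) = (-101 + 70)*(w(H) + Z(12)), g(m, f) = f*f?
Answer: 2015/225806 ≈ 0.0089236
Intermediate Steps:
w(p) = -3 + p (w(p) = p - 3 = -3 + p)
g(m, f) = f²
Z(C) = -⅐ (Z(C) = 5*(⅐) - 6*⅐ = 5/7 - 6/7 = -⅐)
r(H) = 341/7 - 31*H/2 (r(H) = ((-101 + 70)*((-3 + H) - ⅐))/2 = (-31*(-22/7 + H))/2 = (682/7 - 31*H)/2 = 341/7 - 31*H/2)
r(-108 - 1*(-74))/g(-33, -254) = (341/7 - 31*(-108 - 1*(-74))/2)/((-254)²) = (341/7 - 31*(-108 + 74)/2)/64516 = (341/7 - 31/2*(-34))*(1/64516) = (341/7 + 527)*(1/64516) = (4030/7)*(1/64516) = 2015/225806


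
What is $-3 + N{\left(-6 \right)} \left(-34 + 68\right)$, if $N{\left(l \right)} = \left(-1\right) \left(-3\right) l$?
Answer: $-615$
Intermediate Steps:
$N{\left(l \right)} = 3 l$
$-3 + N{\left(-6 \right)} \left(-34 + 68\right) = -3 + 3 \left(-6\right) \left(-34 + 68\right) = -3 - 612 = -615$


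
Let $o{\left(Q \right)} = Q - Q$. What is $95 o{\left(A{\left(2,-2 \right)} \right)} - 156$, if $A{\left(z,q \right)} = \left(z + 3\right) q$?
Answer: $-156$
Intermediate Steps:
$A{\left(z,q \right)} = q \left(3 + z\right)$ ($A{\left(z,q \right)} = \left(3 + z\right) q = q \left(3 + z\right)$)
$o{\left(Q \right)} = 0$
$95 o{\left(A{\left(2,-2 \right)} \right)} - 156 = 95 \cdot 0 - 156 = 0 - 156 = -156$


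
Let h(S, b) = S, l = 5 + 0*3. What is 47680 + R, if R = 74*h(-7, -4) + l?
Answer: 47167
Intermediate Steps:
l = 5 (l = 5 + 0 = 5)
R = -513 (R = 74*(-7) + 5 = -518 + 5 = -513)
47680 + R = 47680 - 513 = 47167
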